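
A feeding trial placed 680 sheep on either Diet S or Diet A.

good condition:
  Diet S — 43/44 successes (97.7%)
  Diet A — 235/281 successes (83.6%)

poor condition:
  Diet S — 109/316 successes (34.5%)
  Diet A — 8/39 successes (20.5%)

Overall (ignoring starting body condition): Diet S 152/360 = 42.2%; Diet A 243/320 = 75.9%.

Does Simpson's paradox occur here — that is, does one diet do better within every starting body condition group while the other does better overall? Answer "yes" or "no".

Within each starting body condition level (good condition 97.7% vs 83.6%; poor condition 34.5% vs 20.5%), Diet S has the higher rate every time. Pooled: 42.2% vs 75.9% — Diet A has the higher rate overall. The two comparisons disagree.

yes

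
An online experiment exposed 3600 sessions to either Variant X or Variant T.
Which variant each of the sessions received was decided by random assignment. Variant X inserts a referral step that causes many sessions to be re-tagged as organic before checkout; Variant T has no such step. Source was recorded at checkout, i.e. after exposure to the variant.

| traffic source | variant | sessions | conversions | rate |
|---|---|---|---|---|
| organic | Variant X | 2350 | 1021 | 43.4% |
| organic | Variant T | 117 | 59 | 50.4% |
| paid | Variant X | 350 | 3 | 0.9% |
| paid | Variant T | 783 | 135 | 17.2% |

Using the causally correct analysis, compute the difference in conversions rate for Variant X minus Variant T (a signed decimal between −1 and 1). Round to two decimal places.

Variant T is higher inside every traffic source stratum but Variant X is higher in aggregate. Whether to stratify depends on how traffic source relates to the variant.
Traffic source is downstream of the variant. One should not condition on a consequence of treatment, so the overall rates are the right comparison.
The causal difference is the pooled difference: 0.379 − 0.216 = +0.164.

+0.16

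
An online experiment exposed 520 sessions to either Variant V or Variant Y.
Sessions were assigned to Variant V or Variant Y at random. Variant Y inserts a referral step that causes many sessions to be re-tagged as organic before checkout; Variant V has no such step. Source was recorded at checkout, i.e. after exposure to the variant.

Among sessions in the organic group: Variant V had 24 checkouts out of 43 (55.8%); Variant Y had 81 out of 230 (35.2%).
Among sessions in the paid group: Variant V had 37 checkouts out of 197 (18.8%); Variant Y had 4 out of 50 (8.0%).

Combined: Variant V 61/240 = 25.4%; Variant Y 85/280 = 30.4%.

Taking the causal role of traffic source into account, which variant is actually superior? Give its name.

Variant Y

Within every traffic source level Variant V has the higher rate, yet pooled Variant Y does — Simpson's reversal.
Traffic source is recorded after the variant and is itself shifted by it — it sits on the causal path from variant to outcome. Conditioning on a mediator would strip out part of the effect we want; the pooled comparison gives the total causal effect.
Pooled: Variant V 25.4% vs Variant Y 30.4%; Variant Y is higher overall.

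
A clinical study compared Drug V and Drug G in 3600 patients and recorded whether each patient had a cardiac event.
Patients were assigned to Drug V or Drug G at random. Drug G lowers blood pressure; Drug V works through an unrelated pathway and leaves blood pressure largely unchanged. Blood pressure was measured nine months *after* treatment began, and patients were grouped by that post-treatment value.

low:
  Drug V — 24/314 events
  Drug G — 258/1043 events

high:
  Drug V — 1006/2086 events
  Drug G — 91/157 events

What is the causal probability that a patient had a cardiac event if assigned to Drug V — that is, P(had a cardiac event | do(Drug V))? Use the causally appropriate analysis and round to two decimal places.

The stratified and pooled comparisons disagree (Drug V wins within each blood pressure; Drug G wins overall), so the answer turns on the causal role of blood pressure.
Blood pressure is downstream of the drug. One should not condition on a consequence of treatment, so the overall rates are the right comparison.
So P(outcome | do(Drug V)) is just the pooled rate for Drug V: 1030/2400 = 0.429.

0.43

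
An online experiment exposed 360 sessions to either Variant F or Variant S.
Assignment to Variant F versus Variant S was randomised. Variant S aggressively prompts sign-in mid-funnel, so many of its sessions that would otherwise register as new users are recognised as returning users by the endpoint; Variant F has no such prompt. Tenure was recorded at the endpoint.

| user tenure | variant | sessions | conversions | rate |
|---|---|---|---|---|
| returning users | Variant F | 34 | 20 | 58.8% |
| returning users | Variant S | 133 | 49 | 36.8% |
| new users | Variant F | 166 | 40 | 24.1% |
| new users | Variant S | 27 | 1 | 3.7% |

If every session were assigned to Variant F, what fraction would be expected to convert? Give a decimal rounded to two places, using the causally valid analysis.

0.30

The distribution of user tenure is itself part of what the variant does — it is an intermediate outcome. Holding it fixed would remove that part of the effect; the total effect is the pooled difference.
So P(outcome | do(Variant F)) is just the pooled rate for Variant F: 60/200 = 0.300.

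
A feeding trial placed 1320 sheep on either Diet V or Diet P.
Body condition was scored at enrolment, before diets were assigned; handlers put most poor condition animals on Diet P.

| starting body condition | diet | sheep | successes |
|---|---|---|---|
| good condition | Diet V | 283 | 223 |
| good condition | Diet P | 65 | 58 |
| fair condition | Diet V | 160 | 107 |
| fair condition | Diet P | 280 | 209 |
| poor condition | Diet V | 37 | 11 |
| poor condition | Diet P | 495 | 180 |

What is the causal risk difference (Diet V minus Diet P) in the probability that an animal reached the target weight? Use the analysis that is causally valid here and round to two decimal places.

-0.08

Diet P is higher inside every starting body condition stratum but Diet V is higher in aggregate. Whether to stratify depends on how starting body condition relates to the diet.
Nothing the diet does changes starting body condition; the imbalance is an allocation artefact. With starting body condition also predicting the outcome, the pooled figure is confounded, and the within-stratum comparison is the causal one.
Adjusting over the population distribution of starting body condition: 0.264·(0.788−0.892) + 0.333·(0.669−0.746) + 0.403·(0.297−0.364) = -0.080.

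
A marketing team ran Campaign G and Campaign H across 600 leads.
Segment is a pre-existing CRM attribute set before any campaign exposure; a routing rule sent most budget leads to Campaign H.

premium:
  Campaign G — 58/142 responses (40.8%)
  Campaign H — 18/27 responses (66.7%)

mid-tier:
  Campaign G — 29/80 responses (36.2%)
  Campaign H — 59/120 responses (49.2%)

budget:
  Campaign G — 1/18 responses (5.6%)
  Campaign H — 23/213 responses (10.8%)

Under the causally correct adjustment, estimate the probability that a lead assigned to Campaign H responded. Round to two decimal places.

0.39

Campaign H is higher inside every customer segment stratum but Campaign G is higher in aggregate. Whether to stratify depends on how customer segment relates to the campaign.
Customer segment is set before the campaign has any effect — it is not caused by the campaign — and it independently drives the outcome. That makes it a confounder, so the causal comparison is within customer segment levels.
Standardising Campaign H to the population customer segment mix: 0.282·18/27 + 0.333·59/120 + 0.385·23/213 = 0.393.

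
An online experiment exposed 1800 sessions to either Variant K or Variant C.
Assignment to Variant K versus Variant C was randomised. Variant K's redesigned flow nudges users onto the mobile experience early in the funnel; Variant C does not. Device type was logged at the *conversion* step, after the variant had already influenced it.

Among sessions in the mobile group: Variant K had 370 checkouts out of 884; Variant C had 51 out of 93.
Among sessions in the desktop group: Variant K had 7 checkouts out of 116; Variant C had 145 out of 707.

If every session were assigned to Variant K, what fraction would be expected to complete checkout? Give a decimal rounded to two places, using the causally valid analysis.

0.38

Because the variant influences device type, device type is a post-treatment mediator, not a confounder. Stratifying on it would bias the estimate; the causal effect is the crude pooled difference.
So P(outcome | do(Variant K)) is just the pooled rate for Variant K: 377/1000 = 0.377.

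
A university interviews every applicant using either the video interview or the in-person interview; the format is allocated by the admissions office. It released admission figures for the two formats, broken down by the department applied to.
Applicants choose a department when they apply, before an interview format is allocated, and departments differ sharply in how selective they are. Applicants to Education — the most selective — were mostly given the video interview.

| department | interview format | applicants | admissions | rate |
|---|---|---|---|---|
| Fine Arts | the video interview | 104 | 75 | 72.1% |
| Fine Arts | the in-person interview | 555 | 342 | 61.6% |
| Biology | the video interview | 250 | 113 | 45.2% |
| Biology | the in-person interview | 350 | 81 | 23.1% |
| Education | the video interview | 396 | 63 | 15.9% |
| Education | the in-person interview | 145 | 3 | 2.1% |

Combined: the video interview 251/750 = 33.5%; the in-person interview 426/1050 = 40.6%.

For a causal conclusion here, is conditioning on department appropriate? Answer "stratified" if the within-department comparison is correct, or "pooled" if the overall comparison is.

stratified

The imbalance in department arose from how applicants were allocated, not from anything the interview format did; and department independently affects the outcome. The pooled gap is confounded — condition on department.
Within each level — Fine Arts: 72.1% vs 61.6%; Biology: 45.2% vs 23.1%; Education: 15.9% vs 2.1% — the video interview is higher every time.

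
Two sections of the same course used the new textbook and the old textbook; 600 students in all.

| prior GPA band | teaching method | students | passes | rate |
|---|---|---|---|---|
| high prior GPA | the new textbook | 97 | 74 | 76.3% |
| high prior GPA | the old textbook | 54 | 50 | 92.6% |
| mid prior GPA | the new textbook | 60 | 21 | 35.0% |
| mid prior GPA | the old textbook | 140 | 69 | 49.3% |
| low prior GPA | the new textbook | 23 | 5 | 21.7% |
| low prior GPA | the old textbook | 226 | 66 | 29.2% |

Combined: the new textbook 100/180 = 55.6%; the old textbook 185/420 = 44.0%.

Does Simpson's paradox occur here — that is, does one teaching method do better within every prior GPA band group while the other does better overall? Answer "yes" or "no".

Within each prior GPA band level (high prior GPA 76.3% vs 92.6%; mid prior GPA 35.0% vs 49.3%; low prior GPA 21.7% vs 29.2%), the old textbook has the higher rate every time. Pooled: 55.6% vs 44.0% — the new textbook has the higher rate overall. The two comparisons disagree.

yes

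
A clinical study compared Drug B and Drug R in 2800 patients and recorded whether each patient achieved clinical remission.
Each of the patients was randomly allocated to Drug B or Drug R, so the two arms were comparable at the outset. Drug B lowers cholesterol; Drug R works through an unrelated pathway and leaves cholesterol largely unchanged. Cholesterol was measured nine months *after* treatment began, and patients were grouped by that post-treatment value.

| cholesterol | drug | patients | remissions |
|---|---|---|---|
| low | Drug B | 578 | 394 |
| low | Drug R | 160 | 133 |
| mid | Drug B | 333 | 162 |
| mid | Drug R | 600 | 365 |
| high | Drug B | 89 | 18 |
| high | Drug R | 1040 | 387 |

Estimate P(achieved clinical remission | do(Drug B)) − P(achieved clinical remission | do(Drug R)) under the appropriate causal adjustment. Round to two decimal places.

Stratifying would compare drugs among patients the drugs themselves sorted into cholesterol groups — a form of selection on an intermediate. The unconditioned pooled rates give the total causal effect.
The causal difference is the pooled difference: 0.574 − 0.492 = +0.082.

+0.08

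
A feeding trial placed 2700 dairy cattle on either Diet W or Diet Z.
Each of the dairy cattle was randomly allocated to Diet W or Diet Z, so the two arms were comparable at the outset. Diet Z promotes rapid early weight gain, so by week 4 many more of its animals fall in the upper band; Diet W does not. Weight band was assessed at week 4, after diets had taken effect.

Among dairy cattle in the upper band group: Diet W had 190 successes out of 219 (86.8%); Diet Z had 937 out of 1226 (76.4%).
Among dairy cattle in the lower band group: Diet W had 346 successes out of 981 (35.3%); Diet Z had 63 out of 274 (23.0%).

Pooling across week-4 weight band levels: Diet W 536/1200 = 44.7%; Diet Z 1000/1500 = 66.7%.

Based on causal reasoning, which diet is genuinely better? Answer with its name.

The stratified and pooled comparisons disagree (Diet W wins within each week-4 weight band; Diet Z wins overall), so the answer turns on the causal role of week-4 weight band.
Week-4 weight band is downstream of the diet. One should not condition on a consequence of treatment, so the overall rates are the right comparison.
Pooled: Diet W 44.7% vs Diet Z 66.7%; Diet Z is higher overall.

Diet Z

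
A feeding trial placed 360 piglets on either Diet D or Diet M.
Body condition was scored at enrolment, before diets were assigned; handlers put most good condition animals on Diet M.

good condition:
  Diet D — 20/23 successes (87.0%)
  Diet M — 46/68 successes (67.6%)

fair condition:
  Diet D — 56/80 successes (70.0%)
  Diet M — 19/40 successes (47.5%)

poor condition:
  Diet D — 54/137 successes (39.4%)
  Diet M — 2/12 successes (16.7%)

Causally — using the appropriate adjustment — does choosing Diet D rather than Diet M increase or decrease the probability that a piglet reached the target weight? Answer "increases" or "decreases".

Starting body condition differs across diets for reasons unrelated to any effect of the diet itself, and it separately predicts the outcome — a classic confounder. We must compare within starting body condition levels.
Within each level — good condition: 87.0% vs 67.6%; fair condition: 70.0% vs 47.5%; poor condition: 39.4% vs 16.7% — Diet D is higher every time.

increases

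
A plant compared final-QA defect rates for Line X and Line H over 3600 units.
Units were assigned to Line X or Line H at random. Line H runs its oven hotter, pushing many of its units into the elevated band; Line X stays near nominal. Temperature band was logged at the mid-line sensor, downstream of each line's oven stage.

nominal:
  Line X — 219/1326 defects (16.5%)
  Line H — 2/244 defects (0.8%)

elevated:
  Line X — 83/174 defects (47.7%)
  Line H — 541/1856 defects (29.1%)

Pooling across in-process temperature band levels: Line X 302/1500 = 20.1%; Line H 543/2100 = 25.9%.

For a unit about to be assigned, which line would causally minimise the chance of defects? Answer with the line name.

Line X

The in-process temperature band-specific comparison favours Line H throughout, but the pooled figures favour Line X. The question is whether to condition on in-process temperature band.
In-process temperature band is downstream of the line. One should not condition on a consequence of treatment, so the overall rates are the right comparison.
Pooled: Line X 20.1% vs Line H 25.9%; Line X is lower overall.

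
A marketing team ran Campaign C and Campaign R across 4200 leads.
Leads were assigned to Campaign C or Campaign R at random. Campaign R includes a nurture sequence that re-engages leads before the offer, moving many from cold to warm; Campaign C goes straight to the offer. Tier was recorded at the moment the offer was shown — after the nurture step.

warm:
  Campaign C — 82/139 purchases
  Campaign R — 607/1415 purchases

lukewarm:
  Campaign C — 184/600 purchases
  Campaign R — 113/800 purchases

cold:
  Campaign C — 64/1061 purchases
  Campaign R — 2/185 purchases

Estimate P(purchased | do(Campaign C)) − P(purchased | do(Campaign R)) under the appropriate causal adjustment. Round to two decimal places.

-0.12

Within every engagement tier level Campaign C has the higher rate, yet pooled Campaign R does — Simpson's reversal.
Engagement tier here is a post-treatment variable shaped by the campaign; conditioning on it would introduce bias rather than remove it. The overall comparison is the causal one.
The causal difference is the pooled difference: 0.183 − 0.301 = -0.117.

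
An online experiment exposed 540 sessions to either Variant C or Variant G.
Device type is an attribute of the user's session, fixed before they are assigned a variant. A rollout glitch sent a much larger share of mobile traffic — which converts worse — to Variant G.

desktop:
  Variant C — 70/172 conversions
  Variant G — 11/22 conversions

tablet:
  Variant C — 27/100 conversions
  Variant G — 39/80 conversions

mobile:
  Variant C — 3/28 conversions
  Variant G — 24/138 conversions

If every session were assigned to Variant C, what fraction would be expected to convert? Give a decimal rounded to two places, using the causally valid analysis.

0.27

Device type differs across variants for reasons unrelated to any effect of the variant itself, and it separately predicts the outcome — a classic confounder. We must compare within device type levels.
Standardising Variant C to the population device type mix: 0.359·70/172 + 0.333·27/100 + 0.307·3/28 = 0.269.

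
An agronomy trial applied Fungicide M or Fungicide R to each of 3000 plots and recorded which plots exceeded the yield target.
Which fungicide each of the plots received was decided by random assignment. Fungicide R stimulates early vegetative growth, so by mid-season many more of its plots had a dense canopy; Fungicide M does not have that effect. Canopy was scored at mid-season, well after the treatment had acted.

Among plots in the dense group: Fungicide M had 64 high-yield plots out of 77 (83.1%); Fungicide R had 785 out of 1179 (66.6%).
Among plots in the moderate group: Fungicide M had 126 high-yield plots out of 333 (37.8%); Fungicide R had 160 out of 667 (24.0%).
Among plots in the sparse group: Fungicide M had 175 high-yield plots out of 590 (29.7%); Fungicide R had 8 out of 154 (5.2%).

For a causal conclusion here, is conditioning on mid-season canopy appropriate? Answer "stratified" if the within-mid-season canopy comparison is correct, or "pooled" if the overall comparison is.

Mid-season canopy here is a post-treatment variable shaped by the fungicide; conditioning on it would introduce bias rather than remove it. The overall comparison is the causal one.
Pooled: Fungicide M 36.5% vs Fungicide R 47.6%; Fungicide R is higher overall.

pooled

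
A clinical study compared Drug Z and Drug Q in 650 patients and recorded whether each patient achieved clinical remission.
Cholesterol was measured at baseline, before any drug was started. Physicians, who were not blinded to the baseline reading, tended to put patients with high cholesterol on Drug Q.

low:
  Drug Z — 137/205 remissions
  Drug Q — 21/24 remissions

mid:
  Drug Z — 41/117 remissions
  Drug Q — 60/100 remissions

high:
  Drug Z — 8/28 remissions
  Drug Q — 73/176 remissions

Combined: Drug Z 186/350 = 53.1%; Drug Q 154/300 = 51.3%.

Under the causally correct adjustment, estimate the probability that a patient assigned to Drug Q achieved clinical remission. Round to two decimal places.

Nothing the drug does changes cholesterol; the imbalance is an allocation artefact. With cholesterol also predicting the outcome, the pooled figure is confounded, and the within-stratum comparison is the causal one.
Standardising Drug Q to the population cholesterol mix: 0.352·21/24 + 0.334·60/100 + 0.314·73/176 = 0.639.

0.64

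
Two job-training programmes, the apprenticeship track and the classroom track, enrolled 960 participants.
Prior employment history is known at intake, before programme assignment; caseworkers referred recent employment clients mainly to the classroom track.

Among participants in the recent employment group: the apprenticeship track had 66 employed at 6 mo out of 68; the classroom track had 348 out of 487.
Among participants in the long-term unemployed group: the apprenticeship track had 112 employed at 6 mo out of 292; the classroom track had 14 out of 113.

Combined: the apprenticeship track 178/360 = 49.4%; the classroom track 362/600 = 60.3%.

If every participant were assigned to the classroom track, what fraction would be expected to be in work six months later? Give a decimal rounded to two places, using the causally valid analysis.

0.47

the apprenticeship track is higher inside every prior employment history stratum but the classroom track is higher in aggregate. Whether to stratify depends on how prior employment history relates to the programme.
Prior employment history satisfies the back-door criterion: it is not a descendant of the programme, and it blocks the spurious path from programme to outcome. Adjusting for it (i.e., using the within-prior employment history rates) gives the causal effect.
Standardising the classroom track to the population prior employment history mix: 0.578·348/487 + 0.422·14/113 = 0.465.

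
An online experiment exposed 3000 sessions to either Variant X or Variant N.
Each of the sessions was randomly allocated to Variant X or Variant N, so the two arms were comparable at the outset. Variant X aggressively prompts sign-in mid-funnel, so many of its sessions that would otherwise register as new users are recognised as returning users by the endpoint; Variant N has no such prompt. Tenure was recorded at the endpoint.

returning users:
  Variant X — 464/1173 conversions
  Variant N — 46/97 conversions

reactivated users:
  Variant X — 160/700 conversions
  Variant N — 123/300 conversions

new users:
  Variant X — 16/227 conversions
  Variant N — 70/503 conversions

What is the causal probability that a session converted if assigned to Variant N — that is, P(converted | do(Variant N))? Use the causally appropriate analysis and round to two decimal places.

0.27

The stratified and pooled comparisons disagree (Variant N wins within each user tenure; Variant X wins overall), so the answer turns on the causal role of user tenure.
User tenure here is a post-treatment variable shaped by the variant; conditioning on it would introduce bias rather than remove it. The overall comparison is the causal one.
So P(outcome | do(Variant N)) is just the pooled rate for Variant N: 239/900 = 0.266.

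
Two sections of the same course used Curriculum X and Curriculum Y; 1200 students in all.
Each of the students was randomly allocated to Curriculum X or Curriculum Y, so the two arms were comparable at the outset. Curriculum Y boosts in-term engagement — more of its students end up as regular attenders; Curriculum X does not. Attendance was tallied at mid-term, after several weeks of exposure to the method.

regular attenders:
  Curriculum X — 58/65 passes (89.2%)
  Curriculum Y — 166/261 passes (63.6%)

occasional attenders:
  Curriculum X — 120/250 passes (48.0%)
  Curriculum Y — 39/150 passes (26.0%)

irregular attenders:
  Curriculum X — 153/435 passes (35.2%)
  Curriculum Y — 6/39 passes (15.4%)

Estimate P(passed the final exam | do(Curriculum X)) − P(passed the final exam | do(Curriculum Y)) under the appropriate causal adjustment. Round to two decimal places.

Mid-term attendance here is a post-treatment variable shaped by the teaching method; conditioning on it would introduce bias rather than remove it. The overall comparison is the causal one.
The causal difference is the pooled difference: 0.441 − 0.469 = -0.028.

-0.03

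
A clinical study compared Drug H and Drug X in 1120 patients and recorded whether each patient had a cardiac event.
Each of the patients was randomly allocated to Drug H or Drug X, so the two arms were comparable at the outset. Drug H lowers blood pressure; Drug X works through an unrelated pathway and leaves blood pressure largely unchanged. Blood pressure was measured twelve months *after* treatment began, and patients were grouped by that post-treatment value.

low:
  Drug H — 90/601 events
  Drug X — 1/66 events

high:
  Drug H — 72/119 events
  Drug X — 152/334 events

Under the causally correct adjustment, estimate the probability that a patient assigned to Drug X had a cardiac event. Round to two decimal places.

0.38

Blood pressure lies on the pathway drug → blood pressure → outcome, so adjusting for it blocks the indirect effect. For the total causal effect of drug, use the unadjusted pooled rates.
So P(outcome | do(Drug X)) is just the pooled rate for Drug X: 153/400 = 0.383.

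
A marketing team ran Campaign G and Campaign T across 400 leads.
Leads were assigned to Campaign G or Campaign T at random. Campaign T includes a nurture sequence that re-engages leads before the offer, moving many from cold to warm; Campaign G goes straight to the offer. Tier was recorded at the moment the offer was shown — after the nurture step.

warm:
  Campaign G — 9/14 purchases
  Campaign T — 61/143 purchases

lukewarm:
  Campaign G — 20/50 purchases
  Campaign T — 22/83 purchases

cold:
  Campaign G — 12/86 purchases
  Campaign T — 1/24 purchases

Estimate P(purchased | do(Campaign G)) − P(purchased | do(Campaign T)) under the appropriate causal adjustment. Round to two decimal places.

The stratified and pooled comparisons disagree (Campaign G wins within each engagement tier; Campaign T wins overall), so the answer turns on the causal role of engagement tier.
Engagement tier here is a post-treatment variable shaped by the campaign; conditioning on it would introduce bias rather than remove it. The overall comparison is the causal one.
The causal difference is the pooled difference: 0.273 − 0.336 = -0.063.

-0.06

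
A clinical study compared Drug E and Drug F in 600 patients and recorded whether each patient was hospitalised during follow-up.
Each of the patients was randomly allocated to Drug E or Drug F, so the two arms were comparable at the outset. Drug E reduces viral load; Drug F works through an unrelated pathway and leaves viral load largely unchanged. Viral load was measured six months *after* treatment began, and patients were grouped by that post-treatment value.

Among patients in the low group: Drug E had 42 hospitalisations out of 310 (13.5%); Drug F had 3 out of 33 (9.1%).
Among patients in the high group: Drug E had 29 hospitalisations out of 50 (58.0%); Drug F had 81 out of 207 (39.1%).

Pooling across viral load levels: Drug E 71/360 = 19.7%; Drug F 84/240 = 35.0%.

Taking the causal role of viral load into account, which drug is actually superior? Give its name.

Drug E

Because the drug influences viral load, viral load is a post-treatment mediator, not a confounder. Stratifying on it would bias the estimate; the causal effect is the crude pooled difference.
Pooled: Drug E 19.7% vs Drug F 35.0%; Drug E is lower overall.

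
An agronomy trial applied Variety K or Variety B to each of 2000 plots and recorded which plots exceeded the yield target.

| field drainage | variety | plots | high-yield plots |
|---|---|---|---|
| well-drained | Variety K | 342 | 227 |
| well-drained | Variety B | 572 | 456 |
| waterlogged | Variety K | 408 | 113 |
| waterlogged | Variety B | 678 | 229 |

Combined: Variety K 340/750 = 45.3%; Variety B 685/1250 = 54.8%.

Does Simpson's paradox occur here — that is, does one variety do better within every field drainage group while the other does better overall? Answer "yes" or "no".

Within each field drainage level (well-drained 66.4% vs 79.7%; waterlogged 27.7% vs 33.8%), Variety B has the higher rate every time. Pooled: 45.3% vs 54.8% — Variety B has the higher rate overall. They agree.

no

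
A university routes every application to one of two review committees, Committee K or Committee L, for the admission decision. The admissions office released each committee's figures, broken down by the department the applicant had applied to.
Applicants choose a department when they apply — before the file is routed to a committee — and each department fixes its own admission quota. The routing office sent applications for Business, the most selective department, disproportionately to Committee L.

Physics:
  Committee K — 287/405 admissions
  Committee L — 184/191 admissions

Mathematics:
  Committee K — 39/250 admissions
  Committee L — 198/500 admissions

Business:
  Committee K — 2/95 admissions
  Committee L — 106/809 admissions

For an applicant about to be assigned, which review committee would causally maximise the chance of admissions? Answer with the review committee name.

Committee L

Since department is a pre-existing factor (not a product of the review committee) and it affects the outcome on its own, it is a confounder. The stratified rates, not the pooled rate, identify the causal effect.
Within each level — Physics: 70.9% vs 96.3%; Mathematics: 15.6% vs 39.6%; Business: 2.1% vs 13.1% — Committee L is higher every time.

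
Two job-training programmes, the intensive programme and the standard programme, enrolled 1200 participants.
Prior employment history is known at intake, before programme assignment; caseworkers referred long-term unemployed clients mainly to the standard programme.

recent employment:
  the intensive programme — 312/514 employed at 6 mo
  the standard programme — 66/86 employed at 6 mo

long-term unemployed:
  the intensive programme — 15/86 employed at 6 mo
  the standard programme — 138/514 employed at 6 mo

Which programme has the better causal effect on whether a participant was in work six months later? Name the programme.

the standard programme

The imbalance in prior employment history arose from how participants were allocated, not from anything the programme did; and prior employment history independently affects the outcome. The pooled gap is confounded — condition on prior employment history.
Within each level — recent employment: 60.7% vs 76.7%; long-term unemployed: 17.4% vs 26.8% — the standard programme is higher every time.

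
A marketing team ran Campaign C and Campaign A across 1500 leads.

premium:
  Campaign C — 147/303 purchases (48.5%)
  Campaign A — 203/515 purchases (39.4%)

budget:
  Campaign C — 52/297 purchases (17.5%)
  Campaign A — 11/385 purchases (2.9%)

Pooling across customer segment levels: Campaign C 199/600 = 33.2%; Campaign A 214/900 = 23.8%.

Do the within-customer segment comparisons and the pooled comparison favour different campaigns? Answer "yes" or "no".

no

Within each customer segment level (premium 48.5% vs 39.4%; budget 17.5% vs 2.9%), Campaign C has the higher rate every time. Pooled: 33.2% vs 23.8% — Campaign C has the higher rate overall. They agree.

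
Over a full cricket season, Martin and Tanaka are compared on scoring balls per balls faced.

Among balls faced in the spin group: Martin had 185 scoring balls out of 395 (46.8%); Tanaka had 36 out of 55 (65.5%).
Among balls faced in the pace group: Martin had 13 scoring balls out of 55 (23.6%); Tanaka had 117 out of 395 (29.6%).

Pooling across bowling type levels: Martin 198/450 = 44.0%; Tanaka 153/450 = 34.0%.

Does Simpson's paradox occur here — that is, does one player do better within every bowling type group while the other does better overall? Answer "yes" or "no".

yes

Within each bowling type level (spin 46.8% vs 65.5%; pace 23.6% vs 29.6%), Tanaka has the higher rate every time. Pooled: 44.0% vs 34.0% — Martin has the higher rate overall. The two comparisons disagree.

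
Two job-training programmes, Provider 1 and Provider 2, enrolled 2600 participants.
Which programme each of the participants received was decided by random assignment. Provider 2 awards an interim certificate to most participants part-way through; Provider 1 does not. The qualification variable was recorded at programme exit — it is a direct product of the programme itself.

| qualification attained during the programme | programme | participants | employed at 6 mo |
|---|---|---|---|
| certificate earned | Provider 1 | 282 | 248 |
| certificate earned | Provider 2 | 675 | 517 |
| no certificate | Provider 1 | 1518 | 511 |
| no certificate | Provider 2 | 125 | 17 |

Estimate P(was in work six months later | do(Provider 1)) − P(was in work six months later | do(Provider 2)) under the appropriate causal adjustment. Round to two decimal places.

-0.25

Qualification attained during the programme is downstream of the programme. One should not condition on a consequence of treatment, so the overall rates are the right comparison.
The causal difference is the pooled difference: 0.422 − 0.667 = -0.246.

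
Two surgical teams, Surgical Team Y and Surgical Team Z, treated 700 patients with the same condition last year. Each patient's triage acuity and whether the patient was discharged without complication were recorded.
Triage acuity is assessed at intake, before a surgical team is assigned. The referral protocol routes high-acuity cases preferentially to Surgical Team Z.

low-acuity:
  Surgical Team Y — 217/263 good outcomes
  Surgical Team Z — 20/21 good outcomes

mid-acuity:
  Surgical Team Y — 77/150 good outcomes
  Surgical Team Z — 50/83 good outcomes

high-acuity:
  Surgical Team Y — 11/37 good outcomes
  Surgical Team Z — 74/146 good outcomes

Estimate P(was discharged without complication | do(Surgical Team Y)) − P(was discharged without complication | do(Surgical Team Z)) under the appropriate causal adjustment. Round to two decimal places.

-0.14

The triage acuity-specific comparison favours Surgical Team Z throughout, but the pooled figures favour Surgical Team Y. The question is whether to condition on triage acuity.
Triage acuity differs across surgical teams for reasons unrelated to any effect of the surgical team itself, and it separately predicts the outcome — a classic confounder. We must compare within triage acuity levels.
Adjusting over the population distribution of triage acuity: 0.406·(0.825−0.952) + 0.333·(0.513−0.602) + 0.261·(0.297−0.507) = -0.136.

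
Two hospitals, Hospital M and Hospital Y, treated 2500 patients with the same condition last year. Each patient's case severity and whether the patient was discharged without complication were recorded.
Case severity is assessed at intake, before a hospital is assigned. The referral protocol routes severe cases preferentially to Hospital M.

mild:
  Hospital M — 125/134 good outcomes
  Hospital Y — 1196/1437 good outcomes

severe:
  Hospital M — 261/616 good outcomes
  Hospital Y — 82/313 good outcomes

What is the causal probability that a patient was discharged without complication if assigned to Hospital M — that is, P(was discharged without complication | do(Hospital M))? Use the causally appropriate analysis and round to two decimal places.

0.74

The stratified and pooled comparisons disagree (Hospital M wins within each case severity; Hospital Y wins overall), so the answer turns on the causal role of case severity.
Case severity satisfies the back-door criterion: it is not a descendant of the hospital, and it blocks the spurious path from hospital to outcome. Adjusting for it (i.e., using the within-case severity rates) gives the causal effect.
Standardising Hospital M to the population case severity mix: 0.628·125/134 + 0.372·261/616 = 0.744.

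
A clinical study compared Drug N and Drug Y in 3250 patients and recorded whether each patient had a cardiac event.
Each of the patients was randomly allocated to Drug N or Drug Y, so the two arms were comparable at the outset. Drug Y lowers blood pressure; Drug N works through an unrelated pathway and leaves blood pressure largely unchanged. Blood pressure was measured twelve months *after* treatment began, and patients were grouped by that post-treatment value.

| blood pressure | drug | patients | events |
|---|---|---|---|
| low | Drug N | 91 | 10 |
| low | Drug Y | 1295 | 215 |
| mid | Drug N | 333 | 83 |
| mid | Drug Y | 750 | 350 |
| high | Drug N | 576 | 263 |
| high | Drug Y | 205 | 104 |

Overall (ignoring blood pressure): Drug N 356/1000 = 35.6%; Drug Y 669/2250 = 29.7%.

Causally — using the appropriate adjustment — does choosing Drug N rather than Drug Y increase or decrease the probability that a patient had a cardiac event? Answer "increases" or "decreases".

Within every blood pressure level Drug N has the lower rate, yet pooled Drug Y does — Simpson's reversal.
Because the drug influences blood pressure, blood pressure is a post-treatment mediator, not a confounder. Stratifying on it would bias the estimate; the causal effect is the crude pooled difference.
Pooled: Drug N 35.6% vs Drug Y 29.7%; Drug Y is lower overall.

increases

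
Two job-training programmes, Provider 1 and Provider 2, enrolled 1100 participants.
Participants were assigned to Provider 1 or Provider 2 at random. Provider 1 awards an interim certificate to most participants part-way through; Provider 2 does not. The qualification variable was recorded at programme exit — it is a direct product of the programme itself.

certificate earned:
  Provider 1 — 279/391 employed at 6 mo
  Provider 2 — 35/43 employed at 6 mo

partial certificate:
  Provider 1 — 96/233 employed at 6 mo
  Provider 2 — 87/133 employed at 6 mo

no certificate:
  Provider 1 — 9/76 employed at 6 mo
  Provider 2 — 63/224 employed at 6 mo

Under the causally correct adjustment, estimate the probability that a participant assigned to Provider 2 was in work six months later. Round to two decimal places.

Stratifying would compare programmes among participants the programmes themselves sorted into qualification attained during the programme groups — a form of selection on an intermediate. The unconditioned pooled rates give the total causal effect.
So P(outcome | do(Provider 2)) is just the pooled rate for Provider 2: 185/400 = 0.463.

0.46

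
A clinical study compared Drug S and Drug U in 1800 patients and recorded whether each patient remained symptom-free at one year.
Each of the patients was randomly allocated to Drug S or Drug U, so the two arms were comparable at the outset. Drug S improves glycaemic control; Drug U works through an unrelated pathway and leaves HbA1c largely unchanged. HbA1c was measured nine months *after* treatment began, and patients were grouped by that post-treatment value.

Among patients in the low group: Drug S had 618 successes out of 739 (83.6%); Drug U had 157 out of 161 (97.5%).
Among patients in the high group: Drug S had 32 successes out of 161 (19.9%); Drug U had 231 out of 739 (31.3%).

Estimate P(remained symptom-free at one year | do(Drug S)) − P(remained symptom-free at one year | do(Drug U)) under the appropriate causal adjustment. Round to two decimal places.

+0.29

The HbA1c-specific comparison favours Drug U throughout, but the pooled figures favour Drug S. The question is whether to condition on HbA1c.
Because the drug influences HbA1c, HbA1c is a post-treatment mediator, not a confounder. Stratifying on it would bias the estimate; the causal effect is the crude pooled difference.
The causal difference is the pooled difference: 0.722 − 0.431 = +0.291.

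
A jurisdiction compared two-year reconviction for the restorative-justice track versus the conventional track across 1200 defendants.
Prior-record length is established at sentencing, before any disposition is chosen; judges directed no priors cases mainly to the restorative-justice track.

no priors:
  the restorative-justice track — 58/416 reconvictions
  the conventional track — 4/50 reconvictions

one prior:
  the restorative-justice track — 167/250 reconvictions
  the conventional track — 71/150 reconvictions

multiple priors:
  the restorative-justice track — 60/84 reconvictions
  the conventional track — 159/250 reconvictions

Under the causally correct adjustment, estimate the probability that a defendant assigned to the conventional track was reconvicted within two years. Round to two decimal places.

0.37

Prior-record length is set before the disposition has any effect — it is not caused by the disposition — and it independently drives the outcome. That makes it a confounder, so the causal comparison is within prior-record length levels.
Standardising the conventional track to the population prior-record length mix: 0.388·4/50 + 0.333·71/150 + 0.278·159/250 = 0.366.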